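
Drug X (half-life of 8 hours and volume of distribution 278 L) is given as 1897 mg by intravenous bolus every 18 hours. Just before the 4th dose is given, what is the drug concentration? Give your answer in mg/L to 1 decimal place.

f = (1/2)^(τ/t½) = (1/2)^(18/8) ≈ 0.2102.
C₀ = D/Vd = 1897/278 ≈ 6.824 mg/L.
Before the 4th dose, 3 doses have been given. Superposition: Cmin = C₀·(f + f² + … + f^3).
≈ 6.824 × (0.2102 + 0.0442 + 0.0093) ≈ 6.824 × 0.2637 ≈ 1.799 mg/L.

1.8 mg/L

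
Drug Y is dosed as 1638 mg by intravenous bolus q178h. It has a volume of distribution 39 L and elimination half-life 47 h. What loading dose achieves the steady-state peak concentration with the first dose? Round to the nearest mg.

1766 mg

f = (1/2)^(178/47) ≈ 0.072432; accumulation ratio R = 1/(1−f) ≈ 1.07809.
Loading dose to hit Cmax,ss on first dose: D_load = D_maint·R ≈ 1638 × 1.07809 ≈ 1765.91 mg.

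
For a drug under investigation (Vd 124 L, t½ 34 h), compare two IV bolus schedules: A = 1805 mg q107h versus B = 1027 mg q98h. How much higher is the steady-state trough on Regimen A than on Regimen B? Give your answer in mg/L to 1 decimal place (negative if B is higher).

Regimen A: f = (1/2)^(107/34) ≈ 0.1129; Cmin,ss = (1805/124)·f/(1−f) ≈ 1.853 mg/L.
Regimen B: f = (1/2)^(98/34) ≈ 0.1356; Cmin,ss = (1027/124)·f/(1−f) ≈ 1.299 mg/L.
Difference ≈ 1.853 − 1.299 ≈ 0.554 mg/L.

0.6 mg/L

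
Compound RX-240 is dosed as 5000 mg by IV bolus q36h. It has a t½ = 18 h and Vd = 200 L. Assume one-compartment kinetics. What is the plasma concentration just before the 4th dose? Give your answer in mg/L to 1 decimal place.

f = (1/2)^(τ/t½) = (1/2)^(36/18) ≈ 0.2500.
C₀ = D/Vd = 5000/200 ≈ 25.000 mg/L.
Before the 4th dose, 3 doses have been given. Superposition: Cmin = C₀·(f + f² + … + f^3).
≈ 25.000 × (0.2500 + 0.0625 + 0.0156) ≈ 25.000 × 0.3281 ≈ 8.203 mg/L.

8.2 mg/L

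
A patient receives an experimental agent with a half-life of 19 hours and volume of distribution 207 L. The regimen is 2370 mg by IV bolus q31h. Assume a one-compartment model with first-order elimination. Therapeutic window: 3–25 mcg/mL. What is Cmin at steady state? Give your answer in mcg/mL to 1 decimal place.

5.5 mcg/mL

τ/t½ = 31/19 ≈ 1.6316, so fraction remaining f = (1/2)^(31/19) ≈ 0.3227.
At steady state, accumulation factor R = 1/(1 − e^(−kτ)) ≈ 1.4765.
Single-dose peak C₀ = D/Vd = 2370/207 ≈ 11.449 mcg/mL.
Cmax,ss = C₀/(1 − f) ≈ 11.449/0.6773 ≈ 16.904 mcg/mL.
Steady-state trough Cmin,ss = Cmax,ss·f ≈ 16.904 × 0.3227 ≈ 5.455 mcg/mL.
Trough 5.5 mcg/mL vs MEC 3 mcg/mL: adequate.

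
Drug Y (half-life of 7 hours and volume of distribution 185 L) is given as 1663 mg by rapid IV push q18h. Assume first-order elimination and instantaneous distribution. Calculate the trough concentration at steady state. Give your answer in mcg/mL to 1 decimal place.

1.8 mcg/mL

Over one 18-h interval, 18/7 ≈ 2.5714 half-lives elapse, leaving f ≈ 0.1682 of each dose.
At steady state, accumulation factor R = 1/(1 − e^(−kτ)) ≈ 1.2022.
Single-dose peak C₀ = D/Vd = 1663/185 ≈ 8.989 mcg/mL.
Cmax,ss = C₀/(1 − f) ≈ 8.989/0.8318 ≈ 10.807 mcg/mL.
Steady-state trough Cmin,ss = Cmax,ss·f ≈ 10.807 × 0.1682 ≈ 1.818 mcg/mL.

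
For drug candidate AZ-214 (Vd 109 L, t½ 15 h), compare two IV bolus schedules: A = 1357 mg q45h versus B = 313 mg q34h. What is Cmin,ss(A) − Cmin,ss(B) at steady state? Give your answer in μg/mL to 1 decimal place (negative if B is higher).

Regimen A: f = (1/2)^(45/15) ≈ 0.1250; Cmin,ss = (1357/109)·f/(1−f) ≈ 1.779 μg/mL.
Regimen B: f = (1/2)^(34/15) ≈ 0.2078; Cmin,ss = (313/109)·f/(1−f) ≈ 0.753 μg/mL.
Difference ≈ 1.779 − 0.753 ≈ 1.026 μg/mL.

1.0 μg/mL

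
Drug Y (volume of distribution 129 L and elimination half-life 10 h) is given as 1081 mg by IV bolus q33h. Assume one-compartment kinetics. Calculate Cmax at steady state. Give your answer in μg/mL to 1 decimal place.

k = ln2/t½ = ln2/10 ≈ 0.069315 h⁻¹; fraction remaining f = e^(−kτ) = e^(−0.069315×33) ≈ 0.1015.
Accumulation ratio R = 1/(1 − f) ≈ 1/0.8985 ≈ 1.1130.
Single-dose peak C₀ = D/Vd = 1081/129 ≈ 8.380 μg/mL.
Cmax,ss = C₀/(1 − f) ≈ 8.380/0.8985 ≈ 9.327 μg/mL.

9.3 μg/mL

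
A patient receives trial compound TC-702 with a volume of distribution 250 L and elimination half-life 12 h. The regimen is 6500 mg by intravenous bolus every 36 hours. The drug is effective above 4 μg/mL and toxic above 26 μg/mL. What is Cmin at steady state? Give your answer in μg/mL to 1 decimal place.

3.7 μg/mL

τ = 36 h = 3 half-lives, so f = (1/2)^3 = 0.125.
Accumulation ratio R = 1/(1 − f) = 1/0.875 = 8/7.
Single-dose peak C₀ = D/Vd = 6500/250 = 26 μg/mL.
Steady-state peak Cmax,ss = C₀·R = 26 × 8/7 ≈ 29.714 μg/mL.
Steady-state trough Cmin,ss = Cmax,ss·f ≈ 29.714 × 0.125 ≈ 3.714 μg/mL.
Trough 3.7 μg/mL vs MEC 4 μg/mL: subtherapeutic.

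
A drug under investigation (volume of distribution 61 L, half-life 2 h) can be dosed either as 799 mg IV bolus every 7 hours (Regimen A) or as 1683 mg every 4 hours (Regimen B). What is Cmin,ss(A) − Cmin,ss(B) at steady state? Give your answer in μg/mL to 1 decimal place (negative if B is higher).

Regimen A: f = (1/2)^(7/2) ≈ 0.0884; Cmin,ss = (799/61)·f/(1−f) ≈ 1.270 μg/mL.
Regimen B: f = (1/2)^(4/2) ≈ 0.2500; Cmin,ss = (1683/61)·f/(1−f) ≈ 9.197 μg/mL.
Difference ≈ 1.270 − 9.197 ≈ -7.927 μg/mL.

-7.9 μg/mL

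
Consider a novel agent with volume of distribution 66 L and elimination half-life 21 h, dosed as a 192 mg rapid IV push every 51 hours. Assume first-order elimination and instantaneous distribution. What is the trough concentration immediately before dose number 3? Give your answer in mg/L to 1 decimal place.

f = (1/2)^(τ/t½) = (1/2)^(51/21) ≈ 0.1857.
C₀ = D/Vd = 192/66 ≈ 2.909 mg/L.
Before the 3rd dose, 2 doses have been given. Superposition: Cmin = C₀·(f + f²).
≈ 2.909 × (0.1857 + 0.0345) ≈ 2.909 × 0.2202 ≈ 0.641 mg/L.

0.6 mg/L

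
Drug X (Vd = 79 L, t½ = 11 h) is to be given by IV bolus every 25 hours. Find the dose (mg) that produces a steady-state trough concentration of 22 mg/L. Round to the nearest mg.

6661 mg

τ/t½ = 25/11 ≈ 2.2727, so f = (1/2)^(25/11) ≈ 0.206938.
Cmin,ss = (D/Vd)·f/(1−f), so D = Cmin,ss·Vd·(1−f)/f.
D = 22 × 79 × (1−f)/f ≈ 22 × 79 × 3.83237 ≈ 6660.66 mg.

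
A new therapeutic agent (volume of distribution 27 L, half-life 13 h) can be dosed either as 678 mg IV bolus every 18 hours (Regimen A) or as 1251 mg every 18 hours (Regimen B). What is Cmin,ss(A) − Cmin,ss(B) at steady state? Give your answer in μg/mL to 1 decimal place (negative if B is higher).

-13.2 μg/mL

Regimen A: f = (1/2)^(18/13) ≈ 0.3830; Cmin,ss = (678/27)·f/(1−f) ≈ 15.588 μg/mL.
Regimen B: f = (1/2)^(18/13) ≈ 0.3830; Cmin,ss = (1251/27)·f/(1−f) ≈ 28.761 μg/mL.
Difference ≈ 15.588 − 28.761 ≈ -13.173 μg/mL.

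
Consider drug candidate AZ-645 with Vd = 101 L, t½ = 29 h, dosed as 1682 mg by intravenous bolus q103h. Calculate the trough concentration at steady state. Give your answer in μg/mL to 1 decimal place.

k = ln2/t½ = ln2/29 ≈ 0.023902 h⁻¹; fraction remaining f = e^(−kτ) = e^(−0.023902×103) ≈ 0.0853.
Each bolus raises the concentration by D/Vd = 1682/101 ≈ 16.653 μg/mL.
Steady-state trough Cmin,ss = C₀·f/(1−f) ≈ 16.653 × 0.0853/0.9147 ≈ 1.553 μg/mL.

1.6 μg/mL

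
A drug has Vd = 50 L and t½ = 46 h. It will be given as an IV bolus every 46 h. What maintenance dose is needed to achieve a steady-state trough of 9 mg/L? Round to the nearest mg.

450 mg

τ/t½ = 46/46 ≈ 1, so f = (1/2)^(46/46) ≈ 0.500000.
Cmin,ss = (D/Vd)·f/(1−f), so D = Cmin,ss·Vd·(1−f)/f.
D = 9 × 50 × (1−f)/f ≈ 9 × 50 × 1.00000 ≈ 450.00 mg.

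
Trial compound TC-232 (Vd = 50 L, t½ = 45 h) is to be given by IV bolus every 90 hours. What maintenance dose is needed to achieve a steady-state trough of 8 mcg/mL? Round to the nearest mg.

1200 mg

τ/t½ = 90/45 ≈ 2, so f = (1/2)^(90/45) ≈ 0.250000.
Cmin,ss = (D/Vd)·f/(1−f), so D = Cmin,ss·Vd·(1−f)/f.
D = 8 × 50 × (1−f)/f ≈ 8 × 50 × 3.00000 ≈ 1200.00 mg.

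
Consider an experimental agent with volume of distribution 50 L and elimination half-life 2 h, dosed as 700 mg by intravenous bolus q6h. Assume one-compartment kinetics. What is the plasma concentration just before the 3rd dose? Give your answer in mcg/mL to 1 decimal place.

f = (1/2)^(τ/t½) = (1/2)^(6/2) ≈ 0.1250.
C₀ = D/Vd = 700/50 ≈ 14.000 mcg/mL.
Before the 3rd dose, 2 doses have been given. Superposition: Cmin = C₀·(f + f²).
≈ 14.000 × (0.1250 + 0.0156) ≈ 14.000 × 0.1406 ≈ 1.968 mcg/mL.

2.0 mcg/mL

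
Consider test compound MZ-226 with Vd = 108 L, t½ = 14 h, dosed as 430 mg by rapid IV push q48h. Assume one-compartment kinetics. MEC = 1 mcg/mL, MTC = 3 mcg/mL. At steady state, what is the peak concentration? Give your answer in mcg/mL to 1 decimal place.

Over one 48-h interval, 48/14 ≈ 3.4286 half-lives elapse, leaving f ≈ 0.0929 of each dose.
Accumulation ratio R = 1/(1 − f) ≈ 1/0.9071 ≈ 1.1024.
Each bolus raises the concentration by D/Vd = 430/108 ≈ 3.981 mcg/mL.
Steady-state peak Cmax,ss = C₀·R ≈ 3.981 × 1.1024 ≈ 4.389 mcg/mL.
Peak 4.4 mcg/mL vs MTC 3 mcg/mL: exceeds toxic threshold.

4.4 mcg/mL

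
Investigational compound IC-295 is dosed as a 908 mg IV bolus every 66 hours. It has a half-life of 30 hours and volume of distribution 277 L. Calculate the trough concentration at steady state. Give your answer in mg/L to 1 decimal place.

k = ln2/t½ = ln2/30 ≈ 0.023105 h⁻¹; fraction remaining f = e^(−kτ) = e^(−0.023105×66) ≈ 0.2176.
At steady state, accumulation factor R = 1/(1 − e^(−kτ)) ≈ 1.2781.
Each bolus raises the concentration by D/Vd = 908/277 ≈ 3.278 mg/L.
Cmax,ss = C₀/(1 − f) ≈ 3.278/0.7824 ≈ 4.190 mg/L.
Steady-state trough Cmin,ss = Cmax,ss·f ≈ 4.190 × 0.2176 ≈ 0.912 mg/L.

0.9 mg/L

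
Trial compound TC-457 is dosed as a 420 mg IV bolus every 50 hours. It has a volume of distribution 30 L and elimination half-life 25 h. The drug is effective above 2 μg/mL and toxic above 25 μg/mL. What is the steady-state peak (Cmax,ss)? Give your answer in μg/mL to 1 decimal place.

The dosing interval is 2 half-lives, so f = 2^(−2) = 0.25.
Accumulation ratio R = 1/(1 − f) = 1/0.75 = 4/3.
Single-dose peak C₀ = D/Vd = 420/30 = 14 μg/mL.
Steady-state peak Cmax,ss = C₀·R = 14 × 4/3 ≈ 18.667 μg/mL.
Peak 18.7 μg/mL vs MTC 25 μg/mL: below toxic threshold.

18.7 μg/mL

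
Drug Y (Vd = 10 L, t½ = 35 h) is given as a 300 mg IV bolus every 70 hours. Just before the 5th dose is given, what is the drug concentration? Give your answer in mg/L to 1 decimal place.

f = (1/2)^(τ/t½) = (1/2)^(70/35) ≈ 0.2500.
C₀ = D/Vd = 300/10 ≈ 30.000 mg/L.
Before the 5th dose, 4 doses have been given. Superposition: Cmin = C₀·(f + f² + … + f^4).
≈ 30.000 × (0.2500 + 0.0625 + 0.0156 + 0.0039) ≈ 30.000 × 0.3320 ≈ 9.960 mg/L.

10.0 mg/L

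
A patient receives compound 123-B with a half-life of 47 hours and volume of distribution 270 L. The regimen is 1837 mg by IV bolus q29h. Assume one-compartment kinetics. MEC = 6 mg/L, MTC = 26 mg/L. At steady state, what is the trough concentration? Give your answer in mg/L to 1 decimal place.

12.7 mg/L

τ/t½ = 29/47 ≈ 0.61702, so fraction remaining f = (1/2)^(29/47) ≈ 0.6520.
Accumulation ratio R = 1/(1 − f) ≈ 1/0.3480 ≈ 2.8736.
Single-dose peak C₀ = D/Vd = 1837/270 ≈ 6.804 mg/L.
Cmax,ss = C₀/(1 − f) ≈ 6.804/0.3480 ≈ 19.552 mg/L.
One interval later, Cmin,ss = Cmax,ss·e^(−kτ) ≈ 19.552 × 0.6520 ≈ 12.748 mg/L.
Trough 12.7 mg/L vs MEC 6 mg/L: adequate.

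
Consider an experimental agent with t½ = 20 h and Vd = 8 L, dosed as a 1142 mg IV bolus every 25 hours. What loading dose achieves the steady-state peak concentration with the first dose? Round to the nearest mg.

1970 mg

f = (1/2)^(25/20) ≈ 0.420448; accumulation ratio R = 1/(1−f) ≈ 1.72547.
Loading dose to hit Cmax,ss on first dose: D_load = D_maint·R ≈ 1142 × 1.72547 ≈ 1970.49 mg.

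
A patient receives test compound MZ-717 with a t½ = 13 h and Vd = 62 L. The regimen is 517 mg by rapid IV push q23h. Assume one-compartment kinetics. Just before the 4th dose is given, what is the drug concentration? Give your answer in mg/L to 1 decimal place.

3.4 mg/L

f = (1/2)^(τ/t½) = (1/2)^(23/13) ≈ 0.2934.
C₀ = D/Vd = 517/62 ≈ 8.339 mg/L.
Before the 4th dose, 3 doses have been given. Superposition: Cmin = C₀·(f + f² + … + f^3).
≈ 8.339 × (0.2934 + 0.0861 + 0.0253) ≈ 8.339 × 0.4048 ≈ 3.376 mg/L.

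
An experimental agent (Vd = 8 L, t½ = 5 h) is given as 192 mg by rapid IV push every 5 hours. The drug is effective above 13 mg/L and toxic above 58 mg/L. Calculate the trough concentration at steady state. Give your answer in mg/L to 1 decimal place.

24.0 mg/L

The dosing interval is 1 half-life, so f = 2^(−1) = 0.5.
At steady state, R = 1/(1 − 0.5) = 2/1.
Single-dose peak C₀ = D/Vd = 192/8 = 24 mg/L.
Steady-state peak Cmax,ss = C₀·R = 24 × 2/1 ≈ 48.000 mg/L.
Steady-state trough Cmin,ss = Cmax,ss·f ≈ 48.000 × 0.5 ≈ 24.000 mg/L.
Trough 24.0 mg/L vs MEC 13 mg/L: adequate.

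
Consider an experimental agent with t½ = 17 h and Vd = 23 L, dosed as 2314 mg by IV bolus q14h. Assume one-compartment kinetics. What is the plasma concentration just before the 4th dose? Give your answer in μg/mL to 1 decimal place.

107.1 μg/mL

f = (1/2)^(τ/t½) = (1/2)^(14/17) ≈ 0.5651.
C₀ = D/Vd = 2314/23 ≈ 100.609 μg/mL.
Before the 4th dose, 3 doses have been given. Superposition: Cmin = C₀·(f + f² + … + f^3).
≈ 100.609 × (0.5651 + 0.3193 + 0.1805) ≈ 100.609 × 1.0649 ≈ 107.139 μg/mL.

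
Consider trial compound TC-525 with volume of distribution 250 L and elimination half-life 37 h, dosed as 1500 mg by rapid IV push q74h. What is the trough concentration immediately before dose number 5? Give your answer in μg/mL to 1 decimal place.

2.0 μg/mL

f = (1/2)^(τ/t½) = (1/2)^(74/37) ≈ 0.2500.
C₀ = D/Vd = 1500/250 ≈ 6.000 μg/mL.
Before the 5th dose, 4 doses have been given. Superposition: Cmin = C₀·(f + f² + … + f^4).
≈ 6.000 × (0.2500 + 0.0625 + 0.0156 + 0.0039) ≈ 6.000 × 0.3320 ≈ 1.992 μg/mL.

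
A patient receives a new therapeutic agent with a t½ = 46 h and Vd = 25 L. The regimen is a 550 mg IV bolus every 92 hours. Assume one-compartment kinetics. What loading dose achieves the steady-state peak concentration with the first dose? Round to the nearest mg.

733 mg

f = (1/2)^(92/46) ≈ 0.250000; accumulation ratio R = 1/(1−f) ≈ 1.33333.
Loading dose to hit Cmax,ss on first dose: D_load = D_maint·R ≈ 550 × 1.33333 ≈ 733.33 mg.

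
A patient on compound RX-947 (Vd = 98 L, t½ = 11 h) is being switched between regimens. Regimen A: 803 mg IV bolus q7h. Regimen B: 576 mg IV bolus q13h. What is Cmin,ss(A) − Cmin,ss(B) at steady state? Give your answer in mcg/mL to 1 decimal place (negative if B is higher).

10.1 mcg/mL

Regimen A: f = (1/2)^(7/11) ≈ 0.6433; Cmin,ss = (803/98)·f/(1−f) ≈ 14.777 mcg/mL.
Regimen B: f = (1/2)^(13/11) ≈ 0.4408; Cmin,ss = (576/98)·f/(1−f) ≈ 4.633 mcg/mL.
Difference ≈ 14.777 − 4.633 ≈ 10.144 mcg/mL.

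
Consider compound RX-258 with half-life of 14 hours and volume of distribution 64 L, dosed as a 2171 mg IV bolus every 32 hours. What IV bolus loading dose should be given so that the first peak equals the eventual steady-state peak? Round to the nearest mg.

f = (1/2)^(32/14) ≈ 0.205084; accumulation ratio R = 1/(1−f) ≈ 1.25799.
Loading dose to hit Cmax,ss on first dose: D_load = D_maint·R ≈ 2171 × 1.25799 ≈ 2731.10 mg.

2731 mg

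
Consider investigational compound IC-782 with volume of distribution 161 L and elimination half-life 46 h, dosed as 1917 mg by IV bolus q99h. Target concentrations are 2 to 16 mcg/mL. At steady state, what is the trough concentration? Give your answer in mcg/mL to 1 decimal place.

k = ln2/t½ = ln2/46 ≈ 0.015068 h⁻¹; fraction remaining f = e^(−kτ) = e^(−0.015068×99) ≈ 0.2250.
Each bolus raises the concentration by D/Vd = 1917/161 ≈ 11.907 mcg/mL.
Steady-state trough Cmin,ss = C₀·f/(1−f) ≈ 11.907 × 0.2250/0.7750 ≈ 3.457 mcg/mL.
Trough 3.5 mcg/mL vs MEC 2 mcg/mL: adequate.

3.5 mcg/mL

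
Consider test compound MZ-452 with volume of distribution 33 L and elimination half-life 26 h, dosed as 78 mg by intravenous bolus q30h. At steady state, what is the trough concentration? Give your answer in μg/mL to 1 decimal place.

Over one 30-h interval, 30/26 ≈ 1.1538 half-lives elapse, leaving f ≈ 0.4494 of each dose.
Accumulation ratio R = 1/(1 − f) ≈ 1/0.5506 ≈ 1.8162.
Single-dose peak C₀ = D/Vd = 78/33 ≈ 2.364 μg/mL.
Cmax,ss = C₀/(1 − f) ≈ 2.364/0.5506 ≈ 4.293 μg/mL.
One interval later, Cmin,ss = Cmax,ss·e^(−kτ) ≈ 4.293 × 0.4494 ≈ 1.929 μg/mL.

1.9 μg/mL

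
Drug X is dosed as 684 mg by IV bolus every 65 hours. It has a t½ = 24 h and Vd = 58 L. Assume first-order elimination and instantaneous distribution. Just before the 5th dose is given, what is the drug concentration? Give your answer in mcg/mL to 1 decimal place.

f = (1/2)^(τ/t½) = (1/2)^(65/24) ≈ 0.1530.
C₀ = D/Vd = 684/58 ≈ 11.793 mcg/mL.
Before the 5th dose, 4 doses have been given. Superposition: Cmin = C₀·(f + f² + … + f^4).
≈ 11.793 × (0.1530 + 0.0234 + 0.0036 + 0.0005) ≈ 11.793 × 0.1805 ≈ 2.129 mcg/mL.

2.1 mcg/mL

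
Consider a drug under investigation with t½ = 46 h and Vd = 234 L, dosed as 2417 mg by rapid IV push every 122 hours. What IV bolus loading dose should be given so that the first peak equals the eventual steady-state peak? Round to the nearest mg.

f = (1/2)^(122/46) ≈ 0.159080; accumulation ratio R = 1/(1−f) ≈ 1.18917.
Loading dose to hit Cmax,ss on first dose: D_load = D_maint·R ≈ 2417 × 1.18917 ≈ 2874.22 mg.

2874 mg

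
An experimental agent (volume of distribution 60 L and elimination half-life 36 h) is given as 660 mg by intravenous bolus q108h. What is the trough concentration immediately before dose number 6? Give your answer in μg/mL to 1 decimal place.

f = (1/2)^(τ/t½) = (1/2)^(108/36) ≈ 0.1250.
C₀ = D/Vd = 660/60 ≈ 11.000 μg/mL.
Before the 6th dose, 5 doses have been given. Superposition: Cmin = C₀·(f + f² + … + f^5).
≈ 11.000 × (0.1250 + 0.0156 + 0.0020 + 0.0002 + 0.0000) ≈ 11.000 × 0.1428 ≈ 1.571 μg/mL.

1.6 μg/mL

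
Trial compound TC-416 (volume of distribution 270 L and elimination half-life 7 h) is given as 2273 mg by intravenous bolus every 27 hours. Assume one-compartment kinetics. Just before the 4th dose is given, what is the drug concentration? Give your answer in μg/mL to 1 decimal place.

f = (1/2)^(τ/t½) = (1/2)^(27/7) ≈ 0.0690.
C₀ = D/Vd = 2273/270 ≈ 8.419 μg/mL.
Before the 4th dose, 3 doses have been given. Superposition: Cmin = C₀·(f + f² + … + f^3).
≈ 8.419 × (0.0690 + 0.0048 + 0.0003) ≈ 8.419 × 0.0741 ≈ 0.624 μg/mL.

0.6 μg/mL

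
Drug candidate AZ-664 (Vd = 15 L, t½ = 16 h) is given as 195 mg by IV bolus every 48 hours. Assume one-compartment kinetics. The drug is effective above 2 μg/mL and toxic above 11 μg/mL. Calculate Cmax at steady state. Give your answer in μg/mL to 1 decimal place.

τ = 48 h = 3 half-lives, so f = (1/2)^3 = 0.125.
At steady state, R = 1/(1 − 0.125) = 8/7.
Single-dose peak C₀ = D/Vd = 195/15 = 13 μg/mL.
Steady-state peak Cmax,ss = C₀·R = 13 × 8/7 ≈ 14.857 μg/mL.
Peak 14.9 μg/mL vs MTC 11 μg/mL: exceeds toxic threshold.

14.9 μg/mL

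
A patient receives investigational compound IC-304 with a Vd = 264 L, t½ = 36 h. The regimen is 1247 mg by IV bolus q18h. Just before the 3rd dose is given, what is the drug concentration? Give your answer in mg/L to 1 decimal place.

5.7 mg/L

f = (1/2)^(τ/t½) = (1/2)^(18/36) ≈ 0.7071.
C₀ = D/Vd = 1247/264 ≈ 4.723 mg/L.
Before the 3rd dose, 2 doses have been given. Superposition: Cmin = C₀·(f + f²).
≈ 4.723 × (0.7071 + 0.5000) ≈ 4.723 × 1.2071 ≈ 5.701 mg/L.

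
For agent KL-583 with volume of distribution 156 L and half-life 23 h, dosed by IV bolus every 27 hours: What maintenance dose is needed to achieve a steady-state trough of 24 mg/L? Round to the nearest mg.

4703 mg

τ/t½ = 27/23 ≈ 1.1739, so f = (1/2)^(27/23) ≈ 0.443218.
Cmin,ss = (D/Vd)·f/(1−f), so D = Cmin,ss·Vd·(1−f)/f.
D = 24 × 156 × (1−f)/f ≈ 24 × 156 × 1.25623 ≈ 4703.33 mg.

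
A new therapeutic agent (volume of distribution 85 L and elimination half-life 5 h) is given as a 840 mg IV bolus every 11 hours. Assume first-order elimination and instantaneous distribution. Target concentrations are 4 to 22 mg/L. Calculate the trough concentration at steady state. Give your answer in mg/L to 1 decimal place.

τ/t½ = 11/5 ≈ 2.2, so fraction remaining f = (1/2)^(11/5) ≈ 0.2176.
Accumulation ratio R = 1/(1 − f) ≈ 1/0.7824 ≈ 1.2781.
Single-dose peak C₀ = D/Vd = 840/85 ≈ 9.882 mg/L.
Cmax,ss = C₀/(1 − f) ≈ 9.882/0.7824 ≈ 12.630 mg/L.
Steady-state trough Cmin,ss = Cmax,ss·f ≈ 12.630 × 0.2176 ≈ 2.748 mg/L.
Trough 2.7 mg/L vs MEC 4 mg/L: subtherapeutic.

2.7 mg/L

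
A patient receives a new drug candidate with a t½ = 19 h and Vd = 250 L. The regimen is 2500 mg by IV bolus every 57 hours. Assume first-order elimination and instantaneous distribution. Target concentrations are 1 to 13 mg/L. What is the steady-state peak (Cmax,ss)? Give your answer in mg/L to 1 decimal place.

11.4 mg/L

τ = 57 h = 3 half-lives, so f = (1/2)^3 = 0.125.
At steady state, R = 1/(1 − 0.125) = 8/7.
Single-dose peak C₀ = D/Vd = 2500/250 = 10 mg/L.
Steady-state peak Cmax,ss = C₀·R = 10 × 8/7 ≈ 11.429 mg/L.
Peak 11.4 mg/L vs MTC 13 mg/L: below toxic threshold.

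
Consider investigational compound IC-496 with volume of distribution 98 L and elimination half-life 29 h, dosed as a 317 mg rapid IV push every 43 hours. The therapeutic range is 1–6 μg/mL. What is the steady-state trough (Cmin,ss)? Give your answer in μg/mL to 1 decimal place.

1.8 μg/mL

k = ln2/t½ = ln2/29 ≈ 0.023902 h⁻¹; fraction remaining f = e^(−kτ) = e^(−0.023902×43) ≈ 0.3578.
At steady state, accumulation factor R = 1/(1 − e^(−kτ)) ≈ 1.5571.
Single-dose peak C₀ = D/Vd = 317/98 ≈ 3.235 μg/mL.
Cmax,ss = C₀/(1 − f) ≈ 3.235/0.6422 ≈ 5.037 μg/mL.
Steady-state trough Cmin,ss = Cmax,ss·f ≈ 5.037 × 0.3578 ≈ 1.802 μg/mL.
Trough 1.8 μg/mL vs MEC 1 μg/mL: adequate.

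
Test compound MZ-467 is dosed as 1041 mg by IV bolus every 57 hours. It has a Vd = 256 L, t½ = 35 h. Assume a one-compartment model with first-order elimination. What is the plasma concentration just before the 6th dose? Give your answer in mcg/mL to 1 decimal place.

1.9 mcg/mL

f = (1/2)^(τ/t½) = (1/2)^(57/35) ≈ 0.3234.
C₀ = D/Vd = 1041/256 ≈ 4.066 mcg/mL.
Before the 6th dose, 5 doses have been given. Superposition: Cmin = C₀·(f + f² + … + f^5).
≈ 4.066 × (0.3234 + 0.1046 + 0.0338 + 0.0109 + 0.0035) ≈ 4.066 × 0.4762 ≈ 1.936 mcg/mL.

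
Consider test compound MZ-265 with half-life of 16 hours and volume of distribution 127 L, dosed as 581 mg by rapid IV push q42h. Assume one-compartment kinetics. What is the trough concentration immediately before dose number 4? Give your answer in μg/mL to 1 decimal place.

f = (1/2)^(τ/t½) = (1/2)^(42/16) ≈ 0.1621.
C₀ = D/Vd = 581/127 ≈ 4.575 μg/mL.
Before the 4th dose, 3 doses have been given. Superposition: Cmin = C₀·(f + f² + … + f^3).
≈ 4.575 × (0.1621 + 0.0263 + 0.0043) ≈ 4.575 × 0.1927 ≈ 0.882 μg/mL.

0.9 μg/mL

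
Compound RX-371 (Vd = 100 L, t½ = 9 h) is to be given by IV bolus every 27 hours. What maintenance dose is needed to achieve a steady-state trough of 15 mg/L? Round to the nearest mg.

10500 mg

τ/t½ = 27/9 ≈ 3, so f = (1/2)^(27/9) ≈ 0.125000.
Cmin,ss = (D/Vd)·f/(1−f), so D = Cmin,ss·Vd·(1−f)/f.
D = 15 × 100 × (1−f)/f ≈ 15 × 100 × 7.00000 ≈ 10500.00 mg.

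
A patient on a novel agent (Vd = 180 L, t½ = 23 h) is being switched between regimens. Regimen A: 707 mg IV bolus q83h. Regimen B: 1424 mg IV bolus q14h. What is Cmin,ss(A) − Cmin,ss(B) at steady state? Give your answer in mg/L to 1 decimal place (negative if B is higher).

-14.7 mg/L

Regimen A: f = (1/2)^(83/23) ≈ 0.0820; Cmin,ss = (707/180)·f/(1−f) ≈ 0.351 mg/L.
Regimen B: f = (1/2)^(14/23) ≈ 0.6558; Cmin,ss = (1424/180)·f/(1−f) ≈ 15.073 mg/L.
Difference ≈ 0.351 − 15.073 ≈ -14.722 mg/L.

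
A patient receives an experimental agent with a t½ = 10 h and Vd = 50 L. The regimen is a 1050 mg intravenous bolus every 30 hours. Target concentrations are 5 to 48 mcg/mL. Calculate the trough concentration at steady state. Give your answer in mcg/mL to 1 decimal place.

The dosing interval is 3 half-lives, so f = 2^(−3) = 0.125.
Accumulation ratio R = 1/(1 − f) = 1/0.875 = 8/7.
Single-dose peak C₀ = D/Vd = 1050/50 = 21 mcg/mL.
Steady-state peak Cmax,ss = C₀·R = 21 × 8/7 ≈ 24.000 mcg/mL.
Steady-state trough Cmin,ss = Cmax,ss·f ≈ 24.000 × 0.125 ≈ 3.000 mcg/mL.
Trough 3.0 mcg/mL vs MEC 5 mcg/mL: subtherapeutic.

3.0 mcg/mL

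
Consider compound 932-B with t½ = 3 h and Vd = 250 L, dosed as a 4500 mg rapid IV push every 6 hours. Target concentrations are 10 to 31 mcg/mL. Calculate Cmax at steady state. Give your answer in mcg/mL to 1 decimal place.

The dosing interval is 2 half-lives, so f = 2^(−2) = 0.25.
Accumulation ratio R = 1/(1 − f) = 1/0.75 = 4/3.
Single-dose peak C₀ = D/Vd = 4500/250 = 18 mcg/mL.
Steady-state peak Cmax,ss = C₀·R = 18 × 4/3 ≈ 24.000 mcg/mL.
Peak 24.0 mcg/mL vs MTC 31 mcg/mL: below toxic threshold.

24.0 mcg/mL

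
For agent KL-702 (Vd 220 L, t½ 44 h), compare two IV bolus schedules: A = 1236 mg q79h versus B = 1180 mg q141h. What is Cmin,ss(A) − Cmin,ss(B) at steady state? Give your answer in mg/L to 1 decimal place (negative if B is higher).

Regimen A: f = (1/2)^(79/44) ≈ 0.2881; Cmin,ss = (1236/220)·f/(1−f) ≈ 2.274 mg/L.
Regimen B: f = (1/2)^(141/44) ≈ 0.1085; Cmin,ss = (1180/220)·f/(1−f) ≈ 0.653 mg/L.
Difference ≈ 2.274 − 0.653 ≈ 1.621 mg/L.

1.6 mg/L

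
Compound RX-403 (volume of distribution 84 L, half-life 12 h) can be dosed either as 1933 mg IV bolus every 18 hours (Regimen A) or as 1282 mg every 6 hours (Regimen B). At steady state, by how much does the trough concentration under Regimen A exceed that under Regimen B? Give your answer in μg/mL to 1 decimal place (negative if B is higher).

-24.3 μg/mL

Regimen A: f = (1/2)^(18/12) ≈ 0.3536; Cmin,ss = (1933/84)·f/(1−f) ≈ 12.588 μg/mL.
Regimen B: f = (1/2)^(6/12) ≈ 0.7071; Cmin,ss = (1282/84)·f/(1−f) ≈ 36.844 μg/mL.
Difference ≈ 12.588 − 36.844 ≈ -24.256 μg/mL.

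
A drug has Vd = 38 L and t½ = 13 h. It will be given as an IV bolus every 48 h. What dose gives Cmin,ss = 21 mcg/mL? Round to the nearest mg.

9518 mg

τ/t½ = 48/13 ≈ 3.6923, so f = (1/2)^(48/13) ≈ 0.077358.
Cmin,ss = (D/Vd)·f/(1−f), so D = Cmin,ss·Vd·(1−f)/f.
D = 21 × 38 × (1−f)/f ≈ 21 × 38 × 11.92691 ≈ 9517.67 mg.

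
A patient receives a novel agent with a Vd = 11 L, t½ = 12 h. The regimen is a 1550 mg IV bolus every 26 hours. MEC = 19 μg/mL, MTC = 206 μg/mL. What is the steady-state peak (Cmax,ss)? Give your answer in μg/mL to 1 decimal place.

k = ln2/t½ = ln2/12 ≈ 0.057762 h⁻¹; fraction remaining f = e^(−kτ) = e^(−0.057762×26) ≈ 0.2227.
Accumulation ratio R = 1/(1 − f) ≈ 1/0.7773 ≈ 1.2865.
Single-dose peak C₀ = D/Vd = 1550/11 ≈ 140.909 μg/mL.
Cmax,ss = C₀/(1 − f) ≈ 140.909/0.7773 ≈ 181.280 μg/mL.
Peak 181.3 μg/mL vs MTC 206 μg/mL: below toxic threshold.

181.3 μg/mL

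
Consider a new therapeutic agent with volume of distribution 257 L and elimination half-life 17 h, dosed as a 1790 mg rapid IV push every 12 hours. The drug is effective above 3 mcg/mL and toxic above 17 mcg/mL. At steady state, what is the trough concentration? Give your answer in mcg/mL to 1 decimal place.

τ/t½ = 12/17 ≈ 0.70588, so fraction remaining f = (1/2)^(12/17) ≈ 0.6131.
At steady state, accumulation factor R = 1/(1 − e^(−kτ)) ≈ 2.5846.
Each bolus raises the concentration by D/Vd = 1790/257 ≈ 6.965 mcg/mL.
Steady-state peak Cmax,ss = C₀·R ≈ 6.965 × 2.5846 ≈ 18.002 mcg/mL.
Steady-state trough Cmin,ss = Cmax,ss·f ≈ 18.002 × 0.6131 ≈ 11.037 mcg/mL.
Trough 11.0 mcg/mL vs MEC 3 mcg/mL: adequate.

11.0 mcg/mL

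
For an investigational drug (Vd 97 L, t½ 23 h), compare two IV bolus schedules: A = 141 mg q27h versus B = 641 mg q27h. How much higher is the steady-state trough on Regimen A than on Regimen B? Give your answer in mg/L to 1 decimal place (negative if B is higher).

Regimen A: f = (1/2)^(27/23) ≈ 0.4432; Cmin,ss = (141/97)·f/(1−f) ≈ 1.157 mg/L.
Regimen B: f = (1/2)^(27/23) ≈ 0.4432; Cmin,ss = (641/97)·f/(1−f) ≈ 5.260 mg/L.
Difference ≈ 1.157 − 5.260 ≈ -4.103 mg/L.

-4.1 mg/L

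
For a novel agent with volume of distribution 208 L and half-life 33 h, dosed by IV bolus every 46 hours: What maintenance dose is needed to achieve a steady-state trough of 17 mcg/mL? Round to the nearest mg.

5756 mg

τ/t½ = 46/33 ≈ 1.3939, so f = (1/2)^(46/33) ≈ 0.380524.
Cmin,ss = (D/Vd)·f/(1−f), so D = Cmin,ss·Vd·(1−f)/f.
D = 17 × 208 × (1−f)/f ≈ 17 × 208 × 1.62796 ≈ 5756.47 mg.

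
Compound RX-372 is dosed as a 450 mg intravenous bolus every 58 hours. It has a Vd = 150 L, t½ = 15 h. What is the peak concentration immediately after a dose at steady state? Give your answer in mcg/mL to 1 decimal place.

k = ln2/t½ = ln2/15 ≈ 0.046210 h⁻¹; fraction remaining f = e^(−kτ) = e^(−0.046210×58) ≈ 0.0686.
Accumulation ratio R = 1/(1 − f) ≈ 1/0.9314 ≈ 1.0737.
Single-dose peak C₀ = D/Vd = 450/150 ≈ 3.000 mcg/mL.
Steady-state peak Cmax,ss = C₀·R ≈ 3.000 × 1.0737 ≈ 3.221 mcg/mL.

3.2 mcg/mL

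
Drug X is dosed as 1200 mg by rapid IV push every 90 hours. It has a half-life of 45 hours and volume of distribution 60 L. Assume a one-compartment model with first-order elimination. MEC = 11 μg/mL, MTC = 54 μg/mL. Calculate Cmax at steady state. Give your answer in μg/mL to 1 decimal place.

τ = 90 h = 2 half-lives, so f = (1/2)^2 = 0.25.
Accumulation ratio R = 1/(1 − f) = 1/0.75 = 4/3.
Single-dose peak C₀ = D/Vd = 1200/60 = 20 μg/mL.
Steady-state peak Cmax,ss = C₀·R = 20 × 4/3 ≈ 26.667 μg/mL.
Peak 26.7 μg/mL vs MTC 54 μg/mL: below toxic threshold.

26.7 μg/mL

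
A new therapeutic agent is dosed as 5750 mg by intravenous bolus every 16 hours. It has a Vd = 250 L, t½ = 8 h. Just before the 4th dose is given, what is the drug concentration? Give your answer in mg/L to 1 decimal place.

f = (1/2)^(τ/t½) = (1/2)^(16/8) ≈ 0.2500.
C₀ = D/Vd = 5750/250 ≈ 23.000 mg/L.
Before the 4th dose, 3 doses have been given. Superposition: Cmin = C₀·(f + f² + … + f^3).
≈ 23.000 × (0.2500 + 0.0625 + 0.0156) ≈ 23.000 × 0.3281 ≈ 7.546 mg/L.

7.5 mg/L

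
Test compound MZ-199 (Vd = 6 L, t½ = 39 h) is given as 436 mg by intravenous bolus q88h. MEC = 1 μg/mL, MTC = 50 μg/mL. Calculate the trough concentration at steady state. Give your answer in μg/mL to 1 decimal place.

19.2 μg/mL

Over one 88-h interval, 88/39 ≈ 2.2564 half-lives elapse, leaving f ≈ 0.2093 of each dose.
Each bolus raises the concentration by D/Vd = 436/6 ≈ 72.667 μg/mL.
Steady-state trough Cmin,ss = C₀·f/(1−f) ≈ 72.667 × 0.2093/0.7907 ≈ 19.235 μg/mL.
Trough 19.2 μg/mL vs MEC 1 μg/mL: adequate.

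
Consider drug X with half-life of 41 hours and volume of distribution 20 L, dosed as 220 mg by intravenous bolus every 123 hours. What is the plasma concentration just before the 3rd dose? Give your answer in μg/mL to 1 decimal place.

1.5 μg/mL

f = (1/2)^(τ/t½) = (1/2)^(123/41) ≈ 0.1250.
C₀ = D/Vd = 220/20 ≈ 11.000 μg/mL.
Before the 3rd dose, 2 doses have been given. Superposition: Cmin = C₀·(f + f²).
≈ 11.000 × (0.1250 + 0.0156) ≈ 11.000 × 0.1406 ≈ 1.547 μg/mL.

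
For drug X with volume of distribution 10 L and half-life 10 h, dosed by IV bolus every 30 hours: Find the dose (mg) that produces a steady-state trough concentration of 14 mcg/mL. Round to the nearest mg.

τ/t½ = 30/10 ≈ 3, so f = (1/2)^(30/10) ≈ 0.125000.
Cmin,ss = (D/Vd)·f/(1−f), so D = Cmin,ss·Vd·(1−f)/f.
D = 14 × 10 × (1−f)/f ≈ 14 × 10 × 7.00000 ≈ 980.00 mg.

980 mg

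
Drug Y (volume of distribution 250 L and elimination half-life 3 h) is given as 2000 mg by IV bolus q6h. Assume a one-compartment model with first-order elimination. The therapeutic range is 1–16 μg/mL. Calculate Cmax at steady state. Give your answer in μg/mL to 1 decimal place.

10.7 μg/mL

τ = 6 h = 2 half-lives, so f = (1/2)^2 = 0.25.
Accumulation ratio R = 1/(1 − f) = 1/0.75 = 4/3.
Single-dose peak C₀ = D/Vd = 2000/250 = 8 μg/mL.
Steady-state peak Cmax,ss = C₀·R = 8 × 4/3 ≈ 10.667 μg/mL.
Peak 10.7 μg/mL vs MTC 16 μg/mL: below toxic threshold.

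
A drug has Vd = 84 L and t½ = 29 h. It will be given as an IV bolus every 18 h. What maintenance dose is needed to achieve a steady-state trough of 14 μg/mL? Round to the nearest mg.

τ/t½ = 18/29 ≈ 0.62069, so f = (1/2)^(18/29) ≈ 0.650360.
Cmin,ss = (D/Vd)·f/(1−f), so D = Cmin,ss·Vd·(1−f)/f.
D = 14 × 84 × (1−f)/f ≈ 14 × 84 × 0.53761 ≈ 632.23 mg.

632 mg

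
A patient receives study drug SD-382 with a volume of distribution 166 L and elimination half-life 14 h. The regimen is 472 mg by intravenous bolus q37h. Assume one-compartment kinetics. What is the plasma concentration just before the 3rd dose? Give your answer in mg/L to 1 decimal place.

0.5 mg/L

f = (1/2)^(τ/t½) = (1/2)^(37/14) ≈ 0.1601.
C₀ = D/Vd = 472/166 ≈ 2.843 mg/L.
Before the 3rd dose, 2 doses have been given. Superposition: Cmin = C₀·(f + f²).
≈ 2.843 × (0.1601 + 0.0256) ≈ 2.843 × 0.1857 ≈ 0.528 mg/L.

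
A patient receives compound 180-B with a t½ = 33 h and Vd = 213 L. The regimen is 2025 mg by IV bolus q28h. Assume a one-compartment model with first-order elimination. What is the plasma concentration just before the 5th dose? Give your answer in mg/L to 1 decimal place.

f = (1/2)^(τ/t½) = (1/2)^(28/33) ≈ 0.5554.
C₀ = D/Vd = 2025/213 ≈ 9.507 mg/L.
Before the 5th dose, 4 doses have been given. Superposition: Cmin = C₀·(f + f² + … + f^4).
≈ 9.507 × (0.5554 + 0.3085 + 0.1713 + 0.0952) ≈ 9.507 × 1.1304 ≈ 10.747 mg/L.

10.7 mg/L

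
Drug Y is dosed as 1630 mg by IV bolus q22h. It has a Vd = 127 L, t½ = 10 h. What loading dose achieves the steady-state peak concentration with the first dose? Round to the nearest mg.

2083 mg

f = (1/2)^(22/10) ≈ 0.217638; accumulation ratio R = 1/(1−f) ≈ 1.27818.
Loading dose to hit Cmax,ss on first dose: D_load = D_maint·R ≈ 1630 × 1.27818 ≈ 2083.43 mg.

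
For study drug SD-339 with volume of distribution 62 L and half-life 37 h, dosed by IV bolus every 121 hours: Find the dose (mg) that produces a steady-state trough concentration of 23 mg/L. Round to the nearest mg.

τ/t½ = 121/37 ≈ 3.2703, so f = (1/2)^(121/37) ≈ 0.103646.
Cmin,ss = (D/Vd)·f/(1−f), so D = Cmin,ss·Vd·(1−f)/f.
D = 23 × 62 × (1−f)/f ≈ 23 × 62 × 8.64823 ≈ 12332.38 mg.

12332 mg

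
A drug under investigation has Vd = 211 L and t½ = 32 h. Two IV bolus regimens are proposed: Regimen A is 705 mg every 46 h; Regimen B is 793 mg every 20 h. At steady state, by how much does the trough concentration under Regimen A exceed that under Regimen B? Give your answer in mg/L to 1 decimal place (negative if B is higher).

-5.0 mg/L

Regimen A: f = (1/2)^(46/32) ≈ 0.3692; Cmin,ss = (705/211)·f/(1−f) ≈ 1.956 mg/L.
Regimen B: f = (1/2)^(20/32) ≈ 0.6484; Cmin,ss = (793/211)·f/(1−f) ≈ 6.931 mg/L.
Difference ≈ 1.956 − 6.931 ≈ -4.975 mg/L.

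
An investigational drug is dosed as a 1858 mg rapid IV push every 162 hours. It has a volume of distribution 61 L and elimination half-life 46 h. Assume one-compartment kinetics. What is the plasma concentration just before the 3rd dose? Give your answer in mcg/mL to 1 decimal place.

2.9 mcg/mL

f = (1/2)^(τ/t½) = (1/2)^(162/46) ≈ 0.0871.
C₀ = D/Vd = 1858/61 ≈ 30.459 mcg/mL.
Before the 3rd dose, 2 doses have been given. Superposition: Cmin = C₀·(f + f²).
≈ 30.459 × (0.0871 + 0.0076) ≈ 30.459 × 0.0947 ≈ 2.884 mcg/mL.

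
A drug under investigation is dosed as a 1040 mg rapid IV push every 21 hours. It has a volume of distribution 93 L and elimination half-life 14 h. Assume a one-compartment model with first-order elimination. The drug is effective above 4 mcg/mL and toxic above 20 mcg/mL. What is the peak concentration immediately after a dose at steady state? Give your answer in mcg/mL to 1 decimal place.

17.3 mcg/mL

Over one 21-h interval, 21/14 ≈ 1.5 half-lives elapse, leaving f ≈ 0.3536 of each dose.
Accumulation ratio R = 1/(1 − f) ≈ 1/0.6464 ≈ 1.5470.
Each bolus raises the concentration by D/Vd = 1040/93 ≈ 11.183 mcg/mL.
Cmax,ss = C₀/(1 − f) ≈ 11.183/0.6464 ≈ 17.300 mcg/mL.
Peak 17.3 mcg/mL vs MTC 20 mcg/mL: below toxic threshold.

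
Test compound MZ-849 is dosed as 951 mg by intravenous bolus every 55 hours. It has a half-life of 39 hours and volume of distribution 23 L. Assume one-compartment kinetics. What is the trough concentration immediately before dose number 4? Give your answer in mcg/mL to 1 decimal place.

f = (1/2)^(τ/t½) = (1/2)^(55/39) ≈ 0.3762.
C₀ = D/Vd = 951/23 ≈ 41.348 mcg/mL.
Before the 4th dose, 3 doses have been given. Superposition: Cmin = C₀·(f + f² + … + f^3).
≈ 41.348 × (0.3762 + 0.1415 + 0.0532) ≈ 41.348 × 0.5709 ≈ 23.606 mcg/mL.

23.6 mcg/mL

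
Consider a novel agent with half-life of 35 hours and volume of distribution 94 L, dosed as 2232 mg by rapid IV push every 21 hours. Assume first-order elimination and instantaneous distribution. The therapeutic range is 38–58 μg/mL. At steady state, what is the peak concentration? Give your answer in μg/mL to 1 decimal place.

69.8 μg/mL

Over one 21-h interval, 21/35 ≈ 0.6 half-lives elapse, leaving f ≈ 0.6598 of each dose.
Accumulation ratio R = 1/(1 − f) ≈ 1/0.3402 ≈ 2.9394.
Single-dose peak C₀ = D/Vd = 2232/94 ≈ 23.745 μg/mL.
Steady-state peak Cmax,ss = C₀·R ≈ 23.745 × 2.9394 ≈ 69.796 μg/mL.
Peak 69.8 μg/mL vs MTC 58 μg/mL: exceeds toxic threshold.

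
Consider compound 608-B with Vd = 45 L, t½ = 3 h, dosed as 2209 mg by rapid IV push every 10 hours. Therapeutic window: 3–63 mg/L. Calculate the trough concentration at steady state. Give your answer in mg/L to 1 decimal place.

5.4 mg/L

τ/t½ = 10/3 ≈ 3.3333, so fraction remaining f = (1/2)^(10/3) ≈ 0.0992.
Accumulation ratio R = 1/(1 − f) ≈ 1/0.9008 ≈ 1.1101.
Single-dose peak C₀ = D/Vd = 2209/45 ≈ 49.089 mg/L.
Steady-state peak Cmax,ss = C₀·R ≈ 49.089 × 1.1101 ≈ 54.494 mg/L.
One interval later, Cmin,ss = Cmax,ss·e^(−kτ) ≈ 54.494 × 0.0992 ≈ 5.406 mg/L.
Trough 5.4 mg/L vs MEC 3 mg/L: adequate.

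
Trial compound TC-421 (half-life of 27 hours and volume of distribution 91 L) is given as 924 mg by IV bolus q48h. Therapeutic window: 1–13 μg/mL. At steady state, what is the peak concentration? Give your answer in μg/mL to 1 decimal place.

14.3 μg/mL

τ/t½ = 48/27 ≈ 1.7778, so fraction remaining f = (1/2)^(48/27) ≈ 0.2916.
At steady state, accumulation factor R = 1/(1 − e^(−kτ)) ≈ 1.4116.
Each bolus raises the concentration by D/Vd = 924/91 ≈ 10.154 μg/mL.
Steady-state peak Cmax,ss = C₀·R ≈ 10.154 × 1.4116 ≈ 14.333 μg/mL.
Peak 14.3 μg/mL vs MTC 13 μg/mL: exceeds toxic threshold.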